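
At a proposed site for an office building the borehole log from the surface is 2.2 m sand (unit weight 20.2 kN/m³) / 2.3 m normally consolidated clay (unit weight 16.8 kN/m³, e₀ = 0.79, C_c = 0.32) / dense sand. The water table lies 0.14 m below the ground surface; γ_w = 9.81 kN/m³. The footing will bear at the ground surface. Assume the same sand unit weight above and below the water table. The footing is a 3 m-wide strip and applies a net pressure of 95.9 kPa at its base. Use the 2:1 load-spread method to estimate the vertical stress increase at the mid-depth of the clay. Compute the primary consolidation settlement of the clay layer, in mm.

S_c ≈ 157 mm

Mid-depth of clay below the ground surface: z = 2.2 + 2.3/2 = 3.35 m.
Total vertical stress at mid-clay: σ_v = 20.2×2.2 + 16.8×1.15 = 63.76 kPa.
Pore pressure: u = 9.81×(3.35 − 0.14) = 31.49 kPa.
Initial effective stress: σ'_0 = σ_v − u = 63.76 − 31.49 = 32.27 kPa.
Stress increase at mid-clay by the 2:1 spreading method:
Δσ = qB/(B+z) = 95.9×3/(3+3.35) = 45.307 kPa
Final effective stress: σ'_f = σ'_0 + Δσ = 32.27 + 45.307 = 77.577 kPa.
Normally consolidated clay, so the full stress increment lies on the virgin compression line:
S_c = C_c·H/(1+e₀)·log₁₀(σ'_f/σ'_0) = 0.32×2.3/(1+0.79)×log₁₀(77.577/32.27)
    = 0.41117 × 0.38093 = 0.1566 m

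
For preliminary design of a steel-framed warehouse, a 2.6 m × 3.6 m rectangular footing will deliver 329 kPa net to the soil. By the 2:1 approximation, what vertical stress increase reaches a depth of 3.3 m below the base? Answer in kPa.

Δσ_z ≈ 75.6 kPa

By the 2:1 method the load spreads at 1 horizontal : 2 vertical, so at depth z the loaded area has grown by z in each plan dimension:
Δσ = qBL/((B+z)(L+z)) = 329×2.6×3.6/((2.6+3.3)(3.6+3.3)) = 75.643 kPa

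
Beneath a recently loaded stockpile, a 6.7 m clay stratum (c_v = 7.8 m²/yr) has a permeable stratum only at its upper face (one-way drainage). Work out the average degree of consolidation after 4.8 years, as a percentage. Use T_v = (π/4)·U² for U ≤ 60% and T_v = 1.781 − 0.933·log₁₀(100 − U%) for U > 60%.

Drainage path length: H_d = H = 6.7 m (single drainage).
T_v = c_v·t/H_d² = 7.8×4.8/6.7² = 0.83404.
T_v = 0.83404 corresponds to the U > 60% branch:
U = 1 − 10^((1.781 − T_v)/0.933)/100 = 0.8965

U ≈ 89.6 %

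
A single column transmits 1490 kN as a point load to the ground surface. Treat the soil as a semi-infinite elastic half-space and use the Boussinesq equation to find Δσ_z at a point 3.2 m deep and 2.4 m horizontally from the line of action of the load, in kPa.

Δσ_z ≈ 22.8 kPa

Boussinesq vertical stress below a point load on an elastic half-space:
Δσ_z = 3P/(2πz²) · [1 + (r/z)²]^(−5/2)
r/z = 2.4/3.2 = 0.75; [1+(r/z)²]^(−5/2) = 0.32768.
Δσ_z = 3×1490/(2π×3.2²) × 0.32768 = 69.475 × 0.32768 = 22.77 kPa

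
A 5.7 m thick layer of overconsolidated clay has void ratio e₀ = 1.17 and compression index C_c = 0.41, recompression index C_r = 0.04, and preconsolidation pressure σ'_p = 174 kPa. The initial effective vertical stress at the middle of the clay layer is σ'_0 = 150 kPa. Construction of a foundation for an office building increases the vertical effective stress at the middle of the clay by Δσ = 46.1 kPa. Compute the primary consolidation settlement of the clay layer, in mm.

Final effective stress: σ'_f = 150 + 46.1 = 196.1 kPa.
σ'_f = 196.1 > σ'_p = 174 kPa, so the stress path crosses the preconsolidation pressure — recompression up to σ'_p, then virgin compression beyond:
S_c = H/(1+e₀)·[C_r·log₁₀(σ'_p/σ'_0) + C_c·log₁₀(σ'_f/σ'_p)]
    = 5.7/2.17 × [0.04×log₁₀(174/150) + 0.41×log₁₀(196.1/174)]
    = 2.6267 × [0.0025783 + 0.021291] = 0.0627 m

S_c ≈ 62.7 mm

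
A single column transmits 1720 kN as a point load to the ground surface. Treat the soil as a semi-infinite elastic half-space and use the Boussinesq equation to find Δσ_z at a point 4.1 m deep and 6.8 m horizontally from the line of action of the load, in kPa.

Boussinesq vertical stress below a point load on an elastic half-space:
Δσ_z = 3P/(2πz²) · [1 + (r/z)²]^(−5/2)
r/z = 6.8/4.1 = 1.6585; [1+(r/z)²]^(−5/2) = 0.036703.
Δσ_z = 3×1720/(2π×4.1²) × 0.036703 = 48.854 × 0.036703 = 1.793 kPa

Δσ_z ≈ 1.79 kPa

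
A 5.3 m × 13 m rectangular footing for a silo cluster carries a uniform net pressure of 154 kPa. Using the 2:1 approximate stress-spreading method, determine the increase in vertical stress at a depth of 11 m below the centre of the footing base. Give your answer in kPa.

Δσ_z ≈ 27.1 kPa

By the 2:1 method the load spreads at 1 horizontal : 2 vertical, so at depth z the loaded area has grown by z in each plan dimension:
Δσ = qBL/((B+z)(L+z)) = 154×5.3×13/((5.3+11)(13+11)) = 27.123 kPa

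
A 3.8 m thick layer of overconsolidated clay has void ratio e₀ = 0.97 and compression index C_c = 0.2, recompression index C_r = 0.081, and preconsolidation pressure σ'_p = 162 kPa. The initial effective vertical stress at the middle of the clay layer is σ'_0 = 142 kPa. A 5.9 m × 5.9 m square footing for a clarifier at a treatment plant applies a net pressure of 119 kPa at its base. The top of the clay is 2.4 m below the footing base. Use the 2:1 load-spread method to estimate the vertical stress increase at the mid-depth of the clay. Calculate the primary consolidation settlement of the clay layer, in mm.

S_c ≈ 28.3 mm

Mid-depth of clay below the footing base: z = 2.4 + 3.8/2 = 4.3 m.
Stress increase at mid-clay by the 2:1 spreading method:
Δσ = qBL/((B+z)(L+z)) = 119×5.9×5.9/((5.9+4.3)(5.9+4.3)) = 39.815 kPa
Final effective stress: σ'_f = 142 + 39.815 = 181.81 kPa.
σ'_f = 181.81 > σ'_p = 162 kPa, so the stress path crosses the preconsolidation pressure — recompression up to σ'_p, then virgin compression beyond:
S_c = H/(1+e₀)·[C_r·log₁₀(σ'_p/σ'_0) + C_c·log₁₀(σ'_f/σ'_p)]
    = 3.8/1.97 × [0.081×log₁₀(162/142) + 0.2×log₁₀(181.81/162)]
    = 1.9289 × [0.0046354 + 0.010021] = 0.02827 m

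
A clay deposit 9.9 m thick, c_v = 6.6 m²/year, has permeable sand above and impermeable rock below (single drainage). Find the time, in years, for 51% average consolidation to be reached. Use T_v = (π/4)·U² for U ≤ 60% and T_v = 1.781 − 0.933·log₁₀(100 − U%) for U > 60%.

Drainage path length: H_d = H = 9.9 m (single drainage).
U ≤ 60%: T_v = (π/4)·U² = (π/4)×0.51² = 0.20428.
t = T_v·H_d²/c_v = 0.20428×9.9²/6.6 = 3.034 years.

t ≈ 3.03 years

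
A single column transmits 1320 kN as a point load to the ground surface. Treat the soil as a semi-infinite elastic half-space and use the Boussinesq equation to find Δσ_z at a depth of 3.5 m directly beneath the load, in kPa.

Δσ_z ≈ 51.4 kPa

Boussinesq vertical stress below a point load on an elastic half-space:
Δσ_z = 3P/(2πz²) · [1 + (r/z)²]^(−5/2)
r/z = 0/3.5 = 0; [1+(r/z)²]^(−5/2) = 1.
Δσ_z = 3×1320/(2π×3.5²) × 1 = 51.449 × 1 = 51.45 kPa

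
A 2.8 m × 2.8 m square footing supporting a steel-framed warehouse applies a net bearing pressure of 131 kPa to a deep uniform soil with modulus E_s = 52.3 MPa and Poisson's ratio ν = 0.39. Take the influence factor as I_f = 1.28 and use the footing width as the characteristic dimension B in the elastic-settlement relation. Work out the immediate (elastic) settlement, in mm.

Immediate (elastic) settlement: S_e = q·B·(1−ν²)/E_s · I_f.
E_s = 52.3 MPa = 52300 kPa.
S_e = 131 × 2.8 × (1 − 0.39²) / 52300 × 1.28
    = 131 × 2.8 × 0.8479 / 52300 × 1.28
    = 0.007612 m = 7.612 mm

S_e ≈ 7.61 mm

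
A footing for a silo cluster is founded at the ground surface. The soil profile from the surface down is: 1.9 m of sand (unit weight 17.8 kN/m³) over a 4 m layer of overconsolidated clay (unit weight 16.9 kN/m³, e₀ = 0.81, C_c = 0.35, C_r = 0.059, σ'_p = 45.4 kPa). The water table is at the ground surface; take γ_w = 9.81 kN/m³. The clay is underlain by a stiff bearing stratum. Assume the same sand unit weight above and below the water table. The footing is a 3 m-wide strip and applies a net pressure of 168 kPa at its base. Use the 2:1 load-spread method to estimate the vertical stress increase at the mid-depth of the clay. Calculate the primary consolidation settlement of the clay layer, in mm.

Mid-depth of clay below the ground surface: z = 1.9 + 4/2 = 3.9 m.
Total vertical stress at mid-clay: σ_v = 17.8×1.9 + 16.9×2 = 67.62 kPa.
Pore pressure: u = 9.81×(3.9 − 0) = 38.259 kPa.
Initial effective stress: σ'_0 = σ_v − u = 67.62 − 38.259 = 29.361 kPa.
Stress increase at mid-clay by the 2:1 spreading method:
Δσ = qB/(B+z) = 168×3/(3+3.9) = 73.043 kPa
Final effective stress: σ'_f = 29.361 + 73.043 = 102.4 kPa.
σ'_f = 102.4 > σ'_p = 45.4 kPa, so the stress path crosses the preconsolidation pressure — recompression up to σ'_p, then virgin compression beyond:
S_c = H/(1+e₀)·[C_r·log₁₀(σ'_p/σ'_0) + C_c·log₁₀(σ'_f/σ'_p)]
    = 4/1.81 × [0.059×log₁₀(45.4/29.361) + 0.35×log₁₀(102.4/45.4)]
    = 2.2099 × [0.011168 + 0.12364] = 0.2979 m

S_c ≈ 298 mm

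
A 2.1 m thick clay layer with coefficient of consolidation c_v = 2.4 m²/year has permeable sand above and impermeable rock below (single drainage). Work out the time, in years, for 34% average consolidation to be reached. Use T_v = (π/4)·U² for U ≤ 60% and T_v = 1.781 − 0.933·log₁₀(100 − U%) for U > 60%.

t ≈ 0.167 years

Drainage path length: H_d = H = 2.1 m (single drainage).
U ≤ 60%: T_v = (π/4)·U² = (π/4)×0.34² = 0.090792.
t = T_v·H_d²/c_v = 0.090792×2.1²/2.4 = 0.1668 years.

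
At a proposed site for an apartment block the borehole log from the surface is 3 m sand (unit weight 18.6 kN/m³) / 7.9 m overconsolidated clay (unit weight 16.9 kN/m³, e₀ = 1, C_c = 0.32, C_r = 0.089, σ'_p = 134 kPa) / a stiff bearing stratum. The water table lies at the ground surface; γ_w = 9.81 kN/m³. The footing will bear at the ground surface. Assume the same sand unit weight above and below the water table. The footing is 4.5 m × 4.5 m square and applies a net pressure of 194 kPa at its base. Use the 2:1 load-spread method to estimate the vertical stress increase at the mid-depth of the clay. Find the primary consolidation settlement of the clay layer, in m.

S_c ≈ 0.067 m

Mid-depth of clay below the ground surface: z = 3 + 7.9/2 = 6.95 m.
Total vertical stress at mid-clay: σ_v = 18.6×3 + 16.9×3.95 = 122.56 kPa.
Pore pressure: u = 9.81×(6.95 − 0) = 68.18 kPa.
Initial effective stress: σ'_0 = σ_v − u = 122.56 − 68.18 = 54.38 kPa.
Stress increase at mid-clay by the 2:1 spreading method:
Δσ = qBL/((B+z)(L+z)) = 194×4.5×4.5/((4.5+6.95)(4.5+6.95)) = 29.965 kPa
Final effective stress: σ'_f = 54.38 + 29.965 = 84.345 kPa.
σ'_f = 84.345 ≤ σ'_p = 134 kPa, so the clay remains overconsolidated and only the recompression index applies:
S_c = C_r·H/(1+e₀)·log₁₀(σ'_f/σ'_0) = 0.089×7.9/2×log₁₀(84.345/54.38)
    = 0.35155 × 0.19062 = 0.06701 m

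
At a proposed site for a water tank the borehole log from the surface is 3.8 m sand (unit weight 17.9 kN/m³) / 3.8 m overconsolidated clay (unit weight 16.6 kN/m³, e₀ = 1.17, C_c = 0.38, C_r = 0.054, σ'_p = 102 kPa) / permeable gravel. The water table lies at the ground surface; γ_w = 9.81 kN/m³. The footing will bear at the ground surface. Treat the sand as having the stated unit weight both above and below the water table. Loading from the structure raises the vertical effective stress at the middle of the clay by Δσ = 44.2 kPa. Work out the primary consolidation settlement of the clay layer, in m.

Mid-depth of clay below the ground surface: z = 3.8 + 3.8/2 = 5.7 m.
Total vertical stress at mid-clay: σ_v = 17.9×3.8 + 16.6×1.9 = 99.56 kPa.
Pore pressure: u = 9.81×(5.7 − 0) = 55.917 kPa.
Initial effective stress: σ'_0 = σ_v − u = 99.56 − 55.917 = 43.643 kPa.
Final effective stress: σ'_f = 43.643 + 44.2 = 87.843 kPa.
σ'_f = 87.843 ≤ σ'_p = 102 kPa, so the clay remains overconsolidated and only the recompression index applies:
S_c = C_r·H/(1+e₀)·log₁₀(σ'_f/σ'_0) = 0.054×3.8/2.17×log₁₀(87.843/43.643)
    = 0.094565 × 0.30379 = 0.02873 m

S_c ≈ 0.0287 m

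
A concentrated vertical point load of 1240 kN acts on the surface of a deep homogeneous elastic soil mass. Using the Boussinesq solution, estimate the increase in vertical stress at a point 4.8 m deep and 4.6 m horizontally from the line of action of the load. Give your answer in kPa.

Δσ_z ≈ 5.04 kPa

Boussinesq vertical stress below a point load on an elastic half-space:
Δσ_z = 3P/(2πz²) · [1 + (r/z)²]^(−5/2)
r/z = 4.6/4.8 = 0.95833; [1+(r/z)²]^(−5/2) = 0.19618.
Δσ_z = 3×1240/(2π×4.8²) × 0.19618 = 25.697 × 0.19618 = 5.041 kPa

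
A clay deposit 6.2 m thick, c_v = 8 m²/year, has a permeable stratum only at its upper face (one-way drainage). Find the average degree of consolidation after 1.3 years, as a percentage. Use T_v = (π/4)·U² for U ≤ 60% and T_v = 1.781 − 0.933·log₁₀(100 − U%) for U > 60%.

U ≈ 58.7 %

Drainage path length: H_d = H = 6.2 m (single drainage).
T_v = c_v·t/H_d² = 8×1.3/6.2² = 0.27055.
T_v = 0.27055 corresponds to the U ≤ 60% branch:
U = √(4T_v/π) = 0.5869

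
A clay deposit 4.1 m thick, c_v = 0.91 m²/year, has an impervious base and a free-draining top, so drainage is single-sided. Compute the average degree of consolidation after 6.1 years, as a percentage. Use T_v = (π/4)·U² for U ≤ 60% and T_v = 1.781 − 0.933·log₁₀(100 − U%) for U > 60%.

Drainage path length: H_d = H = 4.1 m (single drainage).
T_v = c_v·t/H_d² = 0.91×6.1/4.1² = 0.33022.
T_v = 0.33022 corresponds to the U > 60% branch:
U = 1 − 10^((1.781 − T_v)/0.933)/100 = 0.6411

U ≈ 64.1 %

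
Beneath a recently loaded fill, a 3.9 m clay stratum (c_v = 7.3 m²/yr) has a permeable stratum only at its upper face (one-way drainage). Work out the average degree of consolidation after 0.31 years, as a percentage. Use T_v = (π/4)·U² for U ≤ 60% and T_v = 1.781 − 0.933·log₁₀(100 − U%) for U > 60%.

U ≈ 43.5 %

Drainage path length: H_d = H = 3.9 m (single drainage).
T_v = c_v·t/H_d² = 7.3×0.31/3.9² = 0.14878.
T_v = 0.14878 corresponds to the U ≤ 60% branch:
U = √(4T_v/π) = 0.4352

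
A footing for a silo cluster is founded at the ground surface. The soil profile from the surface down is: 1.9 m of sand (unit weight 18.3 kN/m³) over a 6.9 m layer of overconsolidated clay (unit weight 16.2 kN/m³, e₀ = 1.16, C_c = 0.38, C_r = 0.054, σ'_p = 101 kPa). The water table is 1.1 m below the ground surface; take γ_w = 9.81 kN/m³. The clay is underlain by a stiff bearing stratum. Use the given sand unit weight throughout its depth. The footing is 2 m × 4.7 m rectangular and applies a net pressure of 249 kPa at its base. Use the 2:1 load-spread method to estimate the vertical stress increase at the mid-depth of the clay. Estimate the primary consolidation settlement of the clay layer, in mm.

S_c ≈ 37.4 mm

Mid-depth of clay below the ground surface: z = 1.9 + 6.9/2 = 5.35 m.
Total vertical stress at mid-clay: σ_v = 18.3×1.9 + 16.2×3.45 = 90.66 kPa.
Pore pressure: u = 9.81×(5.35 − 1.1) = 41.693 kPa.
Initial effective stress: σ'_0 = σ_v − u = 90.66 − 41.693 = 48.967 kPa.
Stress increase at mid-clay by the 2:1 spreading method:
Δσ = qBL/((B+z)(L+z)) = 249×2×4.7/((2+5.35)(4.7+5.35)) = 31.686 kPa
Final effective stress: σ'_f = 48.967 + 31.686 = 80.653 kPa.
σ'_f = 80.653 ≤ σ'_p = 101 kPa, so the clay remains overconsolidated and only the recompression index applies:
S_c = C_r·H/(1+e₀)·log₁₀(σ'_f/σ'_0) = 0.054×6.9/2.16×log₁₀(80.653/48.967)
    = 0.1725 × 0.21672 = 0.03738 m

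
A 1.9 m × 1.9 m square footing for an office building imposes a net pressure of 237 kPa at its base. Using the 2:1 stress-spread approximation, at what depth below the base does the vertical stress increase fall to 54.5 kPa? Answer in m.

z ≈ 2.06 m

2:1 spreading — at depth z the loaded area has grown by z in each plan dimension:
qB²/(B+z)² = Δσ_z ⇒ z = B(√(q/Δσ_z) − 1) = 1.9×(√(237/54.5) − 1) = 2.062 m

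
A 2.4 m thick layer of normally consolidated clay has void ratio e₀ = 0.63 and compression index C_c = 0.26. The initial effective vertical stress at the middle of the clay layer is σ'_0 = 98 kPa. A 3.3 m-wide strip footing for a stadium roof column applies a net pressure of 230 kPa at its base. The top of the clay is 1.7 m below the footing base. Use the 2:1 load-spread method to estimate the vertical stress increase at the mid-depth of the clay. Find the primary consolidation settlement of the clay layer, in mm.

S_c ≈ 135 mm

Mid-depth of clay below the footing base: z = 1.7 + 2.4/2 = 2.9 m.
Stress increase at mid-clay by the 2:1 spreading method:
Δσ = qB/(B+z) = 230×3.3/(3.3+2.9) = 122.42 kPa
Final effective stress: σ'_f = σ'_0 + Δσ = 98 + 122.42 = 220.42 kPa.
Normally consolidated clay, so the full stress increment lies on the virgin compression line:
S_c = C_c·H/(1+e₀)·log₁₀(σ'_f/σ'_0) = 0.26×2.4/(1+0.63)×log₁₀(220.42/98)
    = 0.38282 × 0.35202 = 0.1348 m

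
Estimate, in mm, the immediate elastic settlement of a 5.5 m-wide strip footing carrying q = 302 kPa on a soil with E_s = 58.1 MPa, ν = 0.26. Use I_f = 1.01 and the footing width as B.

Immediate (elastic) settlement: S_e = q·B·(1−ν²)/E_s · I_f.
E_s = 58.1 MPa = 58100 kPa.
S_e = 302 × 5.5 × (1 − 0.26²) / 58100 × 1.01
    = 302 × 5.5 × 0.9324 / 58100 × 1.01
    = 0.02692 m = 26.92 mm

S_e ≈ 26.9 mm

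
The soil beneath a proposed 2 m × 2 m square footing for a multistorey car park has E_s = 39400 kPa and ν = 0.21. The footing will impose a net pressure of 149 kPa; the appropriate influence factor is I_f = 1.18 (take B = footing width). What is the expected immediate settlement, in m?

Immediate (elastic) settlement: S_e = q·B·(1−ν²)/E_s · I_f.
S_e = 149 × 2 × (1 − 0.21²) / 39400 × 1.18
    = 149 × 2 × 0.9559 / 39400 × 1.18
    = 0.008531 m

S_e ≈ 0.00853 m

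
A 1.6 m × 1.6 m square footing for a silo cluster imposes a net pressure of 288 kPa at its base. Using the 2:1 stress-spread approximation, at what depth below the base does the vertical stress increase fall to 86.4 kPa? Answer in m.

2:1 spreading — at depth z the loaded area has grown by z in each plan dimension:
qB²/(B+z)² = Δσ_z ⇒ z = B(√(q/Δσ_z) − 1) = 1.6×(√(288/86.4) − 1) = 1.321 m

z ≈ 1.32 m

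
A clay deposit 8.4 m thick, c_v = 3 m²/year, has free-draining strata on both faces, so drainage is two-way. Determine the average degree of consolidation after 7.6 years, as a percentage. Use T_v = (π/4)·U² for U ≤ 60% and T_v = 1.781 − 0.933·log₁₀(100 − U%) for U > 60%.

Drainage path length: H_d = H/2 = 4.2 m (double drainage).
T_v = c_v·t/H_d² = 3×7.6/4.2² = 1.2925.
T_v = 1.2925 corresponds to the U > 60% branch:
U = 1 − 10^((1.781 − T_v)/0.933)/100 = 0.9666

U ≈ 96.7 %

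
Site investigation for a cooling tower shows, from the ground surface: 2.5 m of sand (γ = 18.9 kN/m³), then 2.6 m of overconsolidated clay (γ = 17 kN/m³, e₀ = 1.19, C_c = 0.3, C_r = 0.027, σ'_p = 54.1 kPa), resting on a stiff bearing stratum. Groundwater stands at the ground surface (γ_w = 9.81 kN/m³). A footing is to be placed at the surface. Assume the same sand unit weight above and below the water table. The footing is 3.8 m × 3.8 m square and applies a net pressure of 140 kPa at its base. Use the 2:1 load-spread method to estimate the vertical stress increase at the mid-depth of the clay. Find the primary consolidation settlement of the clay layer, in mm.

Mid-depth of clay below the ground surface: z = 2.5 + 2.6/2 = 3.8 m.
Total vertical stress at mid-clay: σ_v = 18.9×2.5 + 17×1.3 = 69.35 kPa.
Pore pressure: u = 9.81×(3.8 − 0) = 37.278 kPa.
Initial effective stress: σ'_0 = σ_v − u = 69.35 − 37.278 = 32.072 kPa.
Stress increase at mid-clay by the 2:1 spreading method:
Δσ = qBL/((B+z)(L+z)) = 140×3.8×3.8/((3.8+3.8)(3.8+3.8)) = 35 kPa
Final effective stress: σ'_f = 32.072 + 35 = 67.072 kPa.
σ'_f = 67.072 > σ'_p = 54.1 kPa, so the stress path crosses the preconsolidation pressure — recompression up to σ'_p, then virgin compression beyond:
S_c = H/(1+e₀)·[C_r·log₁₀(σ'_p/σ'_0) + C_c·log₁₀(σ'_f/σ'_p)]
    = 2.6/2.19 × [0.027×log₁₀(54.1/32.072) + 0.3×log₁₀(67.072/54.1)]
    = 1.1872 × [0.0061309 + 0.028003] = 0.04052 m

S_c ≈ 40.5 mm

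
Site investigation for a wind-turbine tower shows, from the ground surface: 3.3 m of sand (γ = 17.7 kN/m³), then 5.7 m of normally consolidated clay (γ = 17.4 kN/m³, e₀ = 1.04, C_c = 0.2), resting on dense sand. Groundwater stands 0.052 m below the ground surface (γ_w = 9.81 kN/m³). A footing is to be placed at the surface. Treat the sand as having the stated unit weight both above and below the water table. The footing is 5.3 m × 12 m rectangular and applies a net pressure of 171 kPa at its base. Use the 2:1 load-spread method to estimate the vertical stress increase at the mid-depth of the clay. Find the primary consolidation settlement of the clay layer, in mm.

Mid-depth of clay below the ground surface: z = 3.3 + 5.7/2 = 6.15 m.
Total vertical stress at mid-clay: σ_v = 17.7×3.3 + 17.4×2.85 = 108 kPa.
Pore pressure: u = 9.81×(6.15 − 0.052) = 59.821 kPa.
Initial effective stress: σ'_0 = σ_v − u = 108 − 59.821 = 48.179 kPa.
Stress increase at mid-clay by the 2:1 spreading method:
Δσ = qBL/((B+z)(L+z)) = 171×5.3×12/((5.3+6.15)(12+6.15)) = 52.332 kPa
Final effective stress: σ'_f = σ'_0 + Δσ = 48.179 + 52.332 = 100.51 kPa.
Normally consolidated clay, so the full stress increment lies on the virgin compression line:
S_c = C_c·H/(1+e₀)·log₁₀(σ'_f/σ'_0) = 0.2×5.7/(1+1.04)×log₁₀(100.51/48.179)
    = 0.55882 × 0.31935 = 0.1785 m

S_c ≈ 178 mm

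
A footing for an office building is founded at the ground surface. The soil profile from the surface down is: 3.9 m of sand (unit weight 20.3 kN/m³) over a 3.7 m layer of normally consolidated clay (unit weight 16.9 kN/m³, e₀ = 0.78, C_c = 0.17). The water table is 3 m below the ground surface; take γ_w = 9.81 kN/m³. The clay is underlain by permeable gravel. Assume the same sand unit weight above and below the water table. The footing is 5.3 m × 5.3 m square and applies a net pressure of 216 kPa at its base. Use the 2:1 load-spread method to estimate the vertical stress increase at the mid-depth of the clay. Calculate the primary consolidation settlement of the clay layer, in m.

S_c ≈ 0.0717 m

Mid-depth of clay below the ground surface: z = 3.9 + 3.7/2 = 5.75 m.
Total vertical stress at mid-clay: σ_v = 20.3×3.9 + 16.9×1.85 = 110.44 kPa.
Pore pressure: u = 9.81×(5.75 − 3) = 26.978 kPa.
Initial effective stress: σ'_0 = σ_v − u = 110.44 − 26.978 = 83.462 kPa.
Stress increase at mid-clay by the 2:1 spreading method:
Δσ = qBL/((B+z)(L+z)) = 216×5.3×5.3/((5.3+5.75)(5.3+5.75)) = 49.691 kPa
Final effective stress: σ'_f = σ'_0 + Δσ = 83.462 + 49.691 = 133.15 kPa.
Normally consolidated clay, so the full stress increment lies on the virgin compression line:
S_c = C_c·H/(1+e₀)·log₁₀(σ'_f/σ'_0) = 0.17×3.7/(1+0.78)×log₁₀(133.15/83.462)
    = 0.35337 × 0.20285 = 0.07168 m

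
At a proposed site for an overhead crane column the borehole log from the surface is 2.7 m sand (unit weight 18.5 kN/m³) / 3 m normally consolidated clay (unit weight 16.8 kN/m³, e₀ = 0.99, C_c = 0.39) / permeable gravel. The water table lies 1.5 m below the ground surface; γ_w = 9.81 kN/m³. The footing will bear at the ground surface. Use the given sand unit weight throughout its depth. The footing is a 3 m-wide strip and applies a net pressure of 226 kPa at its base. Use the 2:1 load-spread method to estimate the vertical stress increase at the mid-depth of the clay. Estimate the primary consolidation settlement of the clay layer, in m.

Mid-depth of clay below the ground surface: z = 2.7 + 3/2 = 4.2 m.
Total vertical stress at mid-clay: σ_v = 18.5×2.7 + 16.8×1.5 = 75.15 kPa.
Pore pressure: u = 9.81×(4.2 − 1.5) = 26.487 kPa.
Initial effective stress: σ'_0 = σ_v − u = 75.15 − 26.487 = 48.663 kPa.
Stress increase at mid-clay by the 2:1 spreading method:
Δσ = qB/(B+z) = 226×3/(3+4.2) = 94.167 kPa
Final effective stress: σ'_f = σ'_0 + Δσ = 48.663 + 94.167 = 142.83 kPa.
Normally consolidated clay, so the full stress increment lies on the virgin compression line:
S_c = C_c·H/(1+e₀)·log₁₀(σ'_f/σ'_0) = 0.39×3/(1+0.99)×log₁₀(142.83/48.663)
    = 0.58794 × 0.46762 = 0.2749 m

S_c ≈ 0.275 m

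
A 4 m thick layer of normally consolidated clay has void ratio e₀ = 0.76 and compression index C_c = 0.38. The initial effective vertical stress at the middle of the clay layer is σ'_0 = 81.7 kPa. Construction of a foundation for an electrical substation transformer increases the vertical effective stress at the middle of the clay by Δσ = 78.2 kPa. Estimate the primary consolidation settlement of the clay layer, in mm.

S_c ≈ 252 mm

Final effective stress: σ'_f = σ'_0 + Δσ = 81.7 + 78.2 = 159.9 kPa.
Normally consolidated clay, so the full stress increment lies on the virgin compression line:
S_c = C_c·H/(1+e₀)·log₁₀(σ'_f/σ'_0) = 0.38×4/(1+0.76)×log₁₀(159.9/81.7)
    = 0.86364 × 0.29163 = 0.2519 m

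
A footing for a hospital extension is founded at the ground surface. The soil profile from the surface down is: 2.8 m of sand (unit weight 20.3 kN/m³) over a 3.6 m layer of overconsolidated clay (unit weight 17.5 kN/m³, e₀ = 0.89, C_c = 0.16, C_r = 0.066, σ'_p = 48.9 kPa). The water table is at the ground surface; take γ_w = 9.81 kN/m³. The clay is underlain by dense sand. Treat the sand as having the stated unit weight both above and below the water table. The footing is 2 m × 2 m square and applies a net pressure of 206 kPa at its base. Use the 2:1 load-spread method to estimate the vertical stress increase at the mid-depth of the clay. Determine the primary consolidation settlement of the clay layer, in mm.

S_c ≈ 38.4 mm

Mid-depth of clay below the ground surface: z = 2.8 + 3.6/2 = 4.6 m.
Total vertical stress at mid-clay: σ_v = 20.3×2.8 + 17.5×1.8 = 88.34 kPa.
Pore pressure: u = 9.81×(4.6 − 0) = 45.126 kPa.
Initial effective stress: σ'_0 = σ_v − u = 88.34 − 45.126 = 43.214 kPa.
Stress increase at mid-clay by the 2:1 spreading method:
Δσ = qBL/((B+z)(L+z)) = 206×2×2/((2+4.6)(2+4.6)) = 18.916 kPa
Final effective stress: σ'_f = 43.214 + 18.916 = 62.13 kPa.
σ'_f = 62.13 > σ'_p = 48.9 kPa, so the stress path crosses the preconsolidation pressure — recompression up to σ'_p, then virgin compression beyond:
S_c = H/(1+e₀)·[C_r·log₁₀(σ'_p/σ'_0) + C_c·log₁₀(σ'_f/σ'_p)]
    = 3.6/1.89 × [0.066×log₁₀(48.9/43.214) + 0.16×log₁₀(62.13/48.9)]
    = 1.9048 × [0.0035432 + 0.016639] = 0.03844 m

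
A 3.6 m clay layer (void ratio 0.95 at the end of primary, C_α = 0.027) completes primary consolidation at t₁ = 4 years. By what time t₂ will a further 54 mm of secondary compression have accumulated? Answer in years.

t₂ ≈ 48.5 years

S_s = C_α·H/(1+e_p)·log₁₀(t₂/t₁) ⇒ log₁₀(t₂/t₁) = S_s·(1+e_p)/(C_α·H).
log₁₀(t₂/t₁) = 0.054 × (1+0.95) / (0.027×3.6) = 1.083
t₂ = t₁ × 10^1.083 = 4 × 12.12 = 48.46 years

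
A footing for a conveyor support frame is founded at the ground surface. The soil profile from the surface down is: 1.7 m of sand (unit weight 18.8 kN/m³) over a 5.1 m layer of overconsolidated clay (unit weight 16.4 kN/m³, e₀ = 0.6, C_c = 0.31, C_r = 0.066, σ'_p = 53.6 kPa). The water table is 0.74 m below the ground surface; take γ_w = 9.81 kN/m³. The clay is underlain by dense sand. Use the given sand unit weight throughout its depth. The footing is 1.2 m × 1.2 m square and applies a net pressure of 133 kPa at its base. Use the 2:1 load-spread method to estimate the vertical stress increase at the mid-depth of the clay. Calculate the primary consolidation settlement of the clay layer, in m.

S_c ≈ 0.0139 m

Mid-depth of clay below the ground surface: z = 1.7 + 5.1/2 = 4.25 m.
Total vertical stress at mid-clay: σ_v = 18.8×1.7 + 16.4×2.55 = 73.78 kPa.
Pore pressure: u = 9.81×(4.25 − 0.74) = 34.433 kPa.
Initial effective stress: σ'_0 = σ_v − u = 73.78 − 34.433 = 39.347 kPa.
Stress increase at mid-clay by the 2:1 spreading method:
Δσ = qBL/((B+z)(L+z)) = 133×1.2×1.2/((1.2+4.25)(1.2+4.25)) = 6.4479 kPa
Final effective stress: σ'_f = 39.347 + 6.4479 = 45.795 kPa.
σ'_f = 45.795 ≤ σ'_p = 53.6 kPa, so the clay remains overconsolidated and only the recompression index applies:
S_c = C_r·H/(1+e₀)·log₁₀(σ'_f/σ'_0) = 0.066×5.1/1.6×log₁₀(45.795/39.347)
    = 0.21038 × 0.065906 = 0.01386 m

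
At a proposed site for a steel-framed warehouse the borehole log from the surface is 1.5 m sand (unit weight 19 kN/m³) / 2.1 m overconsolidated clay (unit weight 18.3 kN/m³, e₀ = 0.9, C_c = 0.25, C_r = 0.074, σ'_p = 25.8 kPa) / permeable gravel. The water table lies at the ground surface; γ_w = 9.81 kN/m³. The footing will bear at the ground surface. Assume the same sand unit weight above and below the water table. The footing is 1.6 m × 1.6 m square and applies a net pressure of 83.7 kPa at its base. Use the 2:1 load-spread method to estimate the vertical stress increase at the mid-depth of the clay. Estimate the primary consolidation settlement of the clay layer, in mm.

S_c ≈ 41.6 mm

Mid-depth of clay below the ground surface: z = 1.5 + 2.1/2 = 2.55 m.
Total vertical stress at mid-clay: σ_v = 19×1.5 + 18.3×1.05 = 47.715 kPa.
Pore pressure: u = 9.81×(2.55 − 0) = 25.015 kPa.
Initial effective stress: σ'_0 = σ_v − u = 47.715 − 25.015 = 22.7 kPa.
Stress increase at mid-clay by the 2:1 spreading method:
Δσ = qBL/((B+z)(L+z)) = 83.7×1.6×1.6/((1.6+2.55)(1.6+2.55)) = 12.441 kPa
Final effective stress: σ'_f = 22.7 + 12.441 = 35.141 kPa.
σ'_f = 35.141 > σ'_p = 25.8 kPa, so the stress path crosses the preconsolidation pressure — recompression up to σ'_p, then virgin compression beyond:
S_c = H/(1+e₀)·[C_r·log₁₀(σ'_p/σ'_0) + C_c·log₁₀(σ'_f/σ'_p)]
    = 2.1/1.9 × [0.074×log₁₀(25.8/22.7) + 0.25×log₁₀(35.141/25.8)]
    = 1.1053 × [0.0041139 + 0.033549] = 0.04163 m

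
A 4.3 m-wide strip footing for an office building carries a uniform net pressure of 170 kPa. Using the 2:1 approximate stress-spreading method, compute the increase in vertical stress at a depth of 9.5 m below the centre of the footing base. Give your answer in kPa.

By the 2:1 method the load spreads at 1 horizontal : 2 vertical, so at depth z the loaded area has grown by z in each plan dimension:
Δσ = qB/(B+z) = 170×4.3/(4.3+9.5) = 52.971 kPa

Δσ_z ≈ 53 kPa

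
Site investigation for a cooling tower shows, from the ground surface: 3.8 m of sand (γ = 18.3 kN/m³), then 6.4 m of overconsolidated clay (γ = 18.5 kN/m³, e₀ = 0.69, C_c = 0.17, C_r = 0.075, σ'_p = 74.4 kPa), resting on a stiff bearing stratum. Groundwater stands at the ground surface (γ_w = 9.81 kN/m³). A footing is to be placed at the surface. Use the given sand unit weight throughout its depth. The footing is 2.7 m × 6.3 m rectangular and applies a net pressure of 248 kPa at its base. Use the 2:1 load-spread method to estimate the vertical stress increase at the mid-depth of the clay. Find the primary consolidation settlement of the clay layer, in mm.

S_c ≈ 88.1 mm

Mid-depth of clay below the ground surface: z = 3.8 + 6.4/2 = 7 m.
Total vertical stress at mid-clay: σ_v = 18.3×3.8 + 18.5×3.2 = 128.74 kPa.
Pore pressure: u = 9.81×(7 − 0) = 68.67 kPa.
Initial effective stress: σ'_0 = σ_v − u = 128.74 − 68.67 = 60.07 kPa.
Stress increase at mid-clay by the 2:1 spreading method:
Δσ = qBL/((B+z)(L+z)) = 248×2.7×6.3/((2.7+7)(6.3+7)) = 32.699 kPa
Final effective stress: σ'_f = 60.07 + 32.699 = 92.769 kPa.
σ'_f = 92.769 > σ'_p = 74.4 kPa, so the stress path crosses the preconsolidation pressure — recompression up to σ'_p, then virgin compression beyond:
S_c = H/(1+e₀)·[C_r·log₁₀(σ'_p/σ'_0) + C_c·log₁₀(σ'_f/σ'_p)]
    = 6.4/1.69 × [0.075×log₁₀(74.4/60.07) + 0.17×log₁₀(92.769/74.4)]
    = 3.787 × [0.0069686 + 0.016291] = 0.08808 m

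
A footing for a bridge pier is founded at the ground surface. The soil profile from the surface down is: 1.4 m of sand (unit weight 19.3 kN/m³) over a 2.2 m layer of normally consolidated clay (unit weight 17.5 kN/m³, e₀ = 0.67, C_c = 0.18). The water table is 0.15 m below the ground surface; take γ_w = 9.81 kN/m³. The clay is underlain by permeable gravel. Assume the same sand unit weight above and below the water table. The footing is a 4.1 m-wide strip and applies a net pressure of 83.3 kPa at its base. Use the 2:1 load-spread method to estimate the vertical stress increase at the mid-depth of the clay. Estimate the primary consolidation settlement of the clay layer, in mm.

S_c ≈ 121 mm

Mid-depth of clay below the ground surface: z = 1.4 + 2.2/2 = 2.5 m.
Total vertical stress at mid-clay: σ_v = 19.3×1.4 + 17.5×1.1 = 46.27 kPa.
Pore pressure: u = 9.81×(2.5 − 0.15) = 23.054 kPa.
Initial effective stress: σ'_0 = σ_v − u = 46.27 − 23.054 = 23.216 kPa.
Stress increase at mid-clay by the 2:1 spreading method:
Δσ = qB/(B+z) = 83.3×4.1/(4.1+2.5) = 51.747 kPa
Final effective stress: σ'_f = σ'_0 + Δσ = 23.216 + 51.747 = 74.963 kPa.
Normally consolidated clay, so the full stress increment lies on the virgin compression line:
S_c = C_c·H/(1+e₀)·log₁₀(σ'_f/σ'_0) = 0.18×2.2/(1+0.67)×log₁₀(74.963/23.216)
    = 0.23713 × 0.50906 = 0.1207 m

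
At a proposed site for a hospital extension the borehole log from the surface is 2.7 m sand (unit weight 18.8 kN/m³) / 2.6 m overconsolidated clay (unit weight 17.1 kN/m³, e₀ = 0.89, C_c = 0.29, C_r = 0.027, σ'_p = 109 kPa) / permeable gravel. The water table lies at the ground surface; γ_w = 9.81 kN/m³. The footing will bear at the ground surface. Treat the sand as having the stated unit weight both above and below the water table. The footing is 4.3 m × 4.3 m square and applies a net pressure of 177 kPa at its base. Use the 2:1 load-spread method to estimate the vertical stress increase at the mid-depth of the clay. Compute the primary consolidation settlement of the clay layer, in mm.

S_c ≈ 14.2 mm

Mid-depth of clay below the ground surface: z = 2.7 + 2.6/2 = 4 m.
Total vertical stress at mid-clay: σ_v = 18.8×2.7 + 17.1×1.3 = 72.99 kPa.
Pore pressure: u = 9.81×(4 − 0) = 39.24 kPa.
Initial effective stress: σ'_0 = σ_v − u = 72.99 − 39.24 = 33.75 kPa.
Stress increase at mid-clay by the 2:1 spreading method:
Δσ = qBL/((B+z)(L+z)) = 177×4.3×4.3/((4.3+4)(4.3+4)) = 47.507 kPa
Final effective stress: σ'_f = 33.75 + 47.507 = 81.257 kPa.
σ'_f = 81.257 ≤ σ'_p = 109 kPa, so the clay remains overconsolidated and only the recompression index applies:
S_c = C_r·H/(1+e₀)·log₁₀(σ'_f/σ'_0) = 0.027×2.6/1.89×log₁₀(81.257/33.75)
    = 0.037144 × 0.38159 = 0.01417 m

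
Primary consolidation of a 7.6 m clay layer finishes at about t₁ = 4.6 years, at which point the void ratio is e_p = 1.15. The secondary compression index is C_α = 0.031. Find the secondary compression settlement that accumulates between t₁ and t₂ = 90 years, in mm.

S_s ≈ 142 mm

Secondary compression: S_s = C_α·H/(1+e_p)·log₁₀(t₂/t₁)
S_s = 0.031×7.6/(1+1.15)×log₁₀(90/4.6)
    = 0.1096 × 1.291 = 0.1415 m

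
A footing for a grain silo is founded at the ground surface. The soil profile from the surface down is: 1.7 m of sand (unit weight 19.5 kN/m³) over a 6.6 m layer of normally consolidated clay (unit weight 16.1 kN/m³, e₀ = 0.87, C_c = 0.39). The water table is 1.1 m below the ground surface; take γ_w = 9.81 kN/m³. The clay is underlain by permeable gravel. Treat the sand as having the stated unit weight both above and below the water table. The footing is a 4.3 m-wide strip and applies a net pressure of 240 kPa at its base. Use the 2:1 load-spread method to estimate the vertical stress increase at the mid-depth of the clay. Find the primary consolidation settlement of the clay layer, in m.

Mid-depth of clay below the ground surface: z = 1.7 + 6.6/2 = 5 m.
Total vertical stress at mid-clay: σ_v = 19.5×1.7 + 16.1×3.3 = 86.28 kPa.
Pore pressure: u = 9.81×(5 − 1.1) = 38.259 kPa.
Initial effective stress: σ'_0 = σ_v − u = 86.28 − 38.259 = 48.021 kPa.
Stress increase at mid-clay by the 2:1 spreading method:
Δσ = qB/(B+z) = 240×4.3/(4.3+5) = 110.97 kPa
Final effective stress: σ'_f = σ'_0 + Δσ = 48.021 + 110.97 = 158.99 kPa.
Normally consolidated clay, so the full stress increment lies on the virgin compression line:
S_c = C_c·H/(1+e₀)·log₁₀(σ'_f/σ'_0) = 0.39×6.6/(1+0.87)×log₁₀(158.99/48.021)
    = 1.3765 × 0.51994 = 0.7157 m

S_c ≈ 0.716 m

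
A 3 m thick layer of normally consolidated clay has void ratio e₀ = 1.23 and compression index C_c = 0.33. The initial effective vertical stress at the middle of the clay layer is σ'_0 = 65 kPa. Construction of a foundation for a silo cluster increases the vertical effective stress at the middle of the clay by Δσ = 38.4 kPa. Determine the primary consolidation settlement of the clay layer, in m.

Final effective stress: σ'_f = σ'_0 + Δσ = 65 + 38.4 = 103.4 kPa.
Normally consolidated clay, so the full stress increment lies on the virgin compression line:
S_c = C_c·H/(1+e₀)·log₁₀(σ'_f/σ'_0) = 0.33×3/(1+1.23)×log₁₀(103.4/65)
    = 0.44395 × 0.20161 = 0.0895 m

S_c ≈ 0.0895 m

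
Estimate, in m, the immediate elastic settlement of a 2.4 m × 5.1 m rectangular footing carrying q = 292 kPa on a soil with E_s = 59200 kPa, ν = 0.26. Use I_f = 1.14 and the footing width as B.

S_e ≈ 0.0126 m

Immediate (elastic) settlement: S_e = q·B·(1−ν²)/E_s · I_f.
S_e = 292 × 2.4 × (1 − 0.26²) / 59200 × 1.14
    = 292 × 2.4 × 0.9324 / 59200 × 1.14
    = 0.01258 m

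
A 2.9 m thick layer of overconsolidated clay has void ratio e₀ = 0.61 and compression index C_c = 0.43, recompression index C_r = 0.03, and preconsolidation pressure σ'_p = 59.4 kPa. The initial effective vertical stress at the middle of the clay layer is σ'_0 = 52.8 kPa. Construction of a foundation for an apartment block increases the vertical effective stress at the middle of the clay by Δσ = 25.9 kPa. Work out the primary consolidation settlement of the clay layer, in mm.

S_c ≈ 97.4 mm

Final effective stress: σ'_f = 52.8 + 25.9 = 78.7 kPa.
σ'_f = 78.7 > σ'_p = 59.4 kPa, so the stress path crosses the preconsolidation pressure — recompression up to σ'_p, then virgin compression beyond:
S_c = H/(1+e₀)·[C_r·log₁₀(σ'_p/σ'_0) + C_c·log₁₀(σ'_f/σ'_p)]
    = 2.9/1.61 × [0.03×log₁₀(59.4/52.8) + 0.43×log₁₀(78.7/59.4)]
    = 1.8012 × [0.0015346 + 0.052541] = 0.0974 m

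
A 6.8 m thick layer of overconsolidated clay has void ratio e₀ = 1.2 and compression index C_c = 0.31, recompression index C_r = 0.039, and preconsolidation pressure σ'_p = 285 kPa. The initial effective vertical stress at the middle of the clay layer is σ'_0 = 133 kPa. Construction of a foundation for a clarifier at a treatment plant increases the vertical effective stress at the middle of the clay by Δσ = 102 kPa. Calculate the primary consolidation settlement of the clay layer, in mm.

S_c ≈ 29.8 mm

Final effective stress: σ'_f = 133 + 102 = 235 kPa.
σ'_f = 235 ≤ σ'_p = 285 kPa, so the clay remains overconsolidated and only the recompression index applies:
S_c = C_r·H/(1+e₀)·log₁₀(σ'_f/σ'_0) = 0.039×6.8/2.2×log₁₀(235/133)
    = 0.12055 × 0.24722 = 0.0298 m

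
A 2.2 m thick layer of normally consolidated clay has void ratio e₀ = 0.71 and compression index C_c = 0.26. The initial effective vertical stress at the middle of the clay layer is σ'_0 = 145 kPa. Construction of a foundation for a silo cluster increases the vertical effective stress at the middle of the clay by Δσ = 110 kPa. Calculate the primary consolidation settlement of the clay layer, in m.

Final effective stress: σ'_f = σ'_0 + Δσ = 145 + 110 = 255 kPa.
Normally consolidated clay, so the full stress increment lies on the virgin compression line:
S_c = C_c·H/(1+e₀)·log₁₀(σ'_f/σ'_0) = 0.26×2.2/(1+0.71)×log₁₀(255/145)
    = 0.3345 × 0.24517 = 0.08201 m

S_c ≈ 0.082 m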